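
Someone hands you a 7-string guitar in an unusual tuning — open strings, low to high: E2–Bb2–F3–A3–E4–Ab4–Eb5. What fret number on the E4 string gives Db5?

Db5 is 9 semitones above the open E4 (E–F–Gb–G–Ab–A–Bb–B–C–Db), so it sits at fret 9.

9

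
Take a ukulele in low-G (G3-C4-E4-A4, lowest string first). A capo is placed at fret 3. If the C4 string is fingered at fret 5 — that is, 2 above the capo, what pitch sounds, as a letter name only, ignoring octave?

F

The capo raises the open C4 by 3 semitones to D#4; fretting 2 more gives C4 + 3 + 2 = C4 + 5 semitones, landing on F.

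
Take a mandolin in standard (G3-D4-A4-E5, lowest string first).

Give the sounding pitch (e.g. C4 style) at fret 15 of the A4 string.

C6

The open A4 string plus 15 semitones: A–A#–B–C–…–A#–B–C.
The walk passes from B into C 2 times, so the octave number goes from 4 to 6.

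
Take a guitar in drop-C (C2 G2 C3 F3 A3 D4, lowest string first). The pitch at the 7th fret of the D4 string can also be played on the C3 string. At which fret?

Fret 7 on D4 is MIDI 62 + 7 = 69 (A4). On the C3 string (open MIDI 48), that pitch is 69 − 48 = fret 21.

21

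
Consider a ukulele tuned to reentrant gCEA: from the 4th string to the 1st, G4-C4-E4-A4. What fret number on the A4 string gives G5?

10

G5 is 10 semitones above the open A4 (A–A#–B–C–…–F–F#–G), so it sits at fret 10.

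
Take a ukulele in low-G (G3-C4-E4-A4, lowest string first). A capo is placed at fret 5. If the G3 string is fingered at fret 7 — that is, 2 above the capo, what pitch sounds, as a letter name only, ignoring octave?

The capo raises the open G3 by 5 semitones to C4; fretting 2 more gives G3 + 5 + 2 = G3 + 7 semitones, landing on D.

D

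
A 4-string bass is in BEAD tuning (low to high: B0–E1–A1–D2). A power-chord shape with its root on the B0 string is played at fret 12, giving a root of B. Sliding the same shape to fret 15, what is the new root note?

Moving from fret 12 to fret 15 shifts the root by 3 semitones.
B up 3 semitones is D.

D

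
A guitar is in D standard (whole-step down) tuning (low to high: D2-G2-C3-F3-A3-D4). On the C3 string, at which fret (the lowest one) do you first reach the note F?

From C3, count semitones up the chromatic scale until reaching F: C–C#–D–D#–E–F — 5 steps.

5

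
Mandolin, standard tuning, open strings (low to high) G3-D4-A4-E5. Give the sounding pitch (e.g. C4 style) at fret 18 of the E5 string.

E5 is MIDI 76. Adding 18 gives 94, which is A♯6.
(Equivalently spelled B♭6.)

A♯6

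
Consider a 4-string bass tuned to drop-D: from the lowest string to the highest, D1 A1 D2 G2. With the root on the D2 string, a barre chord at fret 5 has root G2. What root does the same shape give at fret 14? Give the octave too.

Moving from fret 5 to fret 14 shifts the root by 9 semitones.
G2 up 9 semitones is E3.

E3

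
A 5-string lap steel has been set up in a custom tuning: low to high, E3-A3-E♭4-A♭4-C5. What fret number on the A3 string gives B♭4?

13

B♭4 is 13 semitones above the open A3 (A–Bb–B–C–…–Ab–A–Bb), so it sits at fret 13.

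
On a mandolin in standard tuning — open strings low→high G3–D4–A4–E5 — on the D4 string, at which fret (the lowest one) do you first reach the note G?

From D4, count semitones up the chromatic scale until reaching G: D–D#–E–F–F#–G — 5 steps.

5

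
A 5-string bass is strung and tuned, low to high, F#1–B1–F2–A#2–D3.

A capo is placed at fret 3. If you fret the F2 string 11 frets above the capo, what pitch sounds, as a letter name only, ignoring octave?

G

The capo raises the open F2 by 3 semitones to G#2; fretting 11 more gives F2 + 3 + 11 = F2 + 14 semitones, landing on G.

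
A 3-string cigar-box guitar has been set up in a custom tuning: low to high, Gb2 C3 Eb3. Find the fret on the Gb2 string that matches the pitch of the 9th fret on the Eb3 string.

18

Eb3 at fret 9 is Eb3 + 9 semitones = C4.
The open Gb2 string is 9 semitones below the open Eb3, so the same pitch on the Gb2 string lies at fret 9 + 9 = 18.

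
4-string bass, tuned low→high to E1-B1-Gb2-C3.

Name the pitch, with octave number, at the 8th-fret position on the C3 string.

Ab3

Each fret is one semitone, so C3 + 8 = Ab3.
(Equivalently spelled G#3.)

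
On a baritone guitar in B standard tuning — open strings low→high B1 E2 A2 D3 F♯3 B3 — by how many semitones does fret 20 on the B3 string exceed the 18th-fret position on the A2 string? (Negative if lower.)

16 semitones

B3 at fret 20 → G5 (MIDI 79); A2 at fret 18 → D♯4 (MIDI 63).
79 − 63 = 16, so the two pitches are 16 semitones apart.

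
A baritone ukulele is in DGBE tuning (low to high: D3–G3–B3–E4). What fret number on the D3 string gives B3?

9

B3 is 9 semitones above the open D3 (D–D#–E–F–F#–G–G#–A–A#–B), so it sits at fret 9.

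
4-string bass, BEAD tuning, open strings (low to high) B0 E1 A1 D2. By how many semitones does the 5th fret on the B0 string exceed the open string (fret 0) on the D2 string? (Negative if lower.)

B0 at fret 5 → E1 (MIDI 28); D2 at fret 0 → D2 (MIDI 38).
28 − 38 = -10, so the two pitches are 10 semitones apart.

-10 semitones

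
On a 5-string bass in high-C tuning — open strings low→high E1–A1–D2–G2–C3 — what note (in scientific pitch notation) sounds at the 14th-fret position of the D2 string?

D2 is MIDI 38. Adding 14 gives 52, which is E3.

E3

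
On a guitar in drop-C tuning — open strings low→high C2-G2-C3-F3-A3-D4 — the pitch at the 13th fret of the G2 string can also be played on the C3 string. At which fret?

8

Fret 13 on G2 is MIDI 43 + 13 = 56 (G#3). On the C3 string (open MIDI 48), that pitch is 56 − 48 = fret 8.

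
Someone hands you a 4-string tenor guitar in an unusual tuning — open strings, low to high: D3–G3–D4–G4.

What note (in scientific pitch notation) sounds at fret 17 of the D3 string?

G4

D3 is MIDI 50. Adding 17 gives 67, which is G4.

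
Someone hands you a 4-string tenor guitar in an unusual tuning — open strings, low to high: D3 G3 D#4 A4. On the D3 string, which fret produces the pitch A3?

A3 is 7 semitones above the open D3 (D–D#–E–F–F#–G–G#–A), so it sits at fret 7.

7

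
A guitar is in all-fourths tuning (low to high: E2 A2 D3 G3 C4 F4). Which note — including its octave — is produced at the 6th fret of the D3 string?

G#3

Each fret is one semitone, so D3 + 6 = G#3.
(Equivalently spelled Ab3.)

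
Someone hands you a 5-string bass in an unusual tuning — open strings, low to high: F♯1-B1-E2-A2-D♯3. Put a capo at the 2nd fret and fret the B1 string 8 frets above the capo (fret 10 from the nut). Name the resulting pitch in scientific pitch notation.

A2

The capo raises the open B1 by 2 semitones to C♯2; fretting 8 more gives B1 + 2 + 8 = B1 + 10 semitones = A2.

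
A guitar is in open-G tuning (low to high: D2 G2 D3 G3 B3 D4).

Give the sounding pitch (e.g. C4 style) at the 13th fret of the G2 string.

G♯3

The open G2 string plus 13 semitones: G–G#–A–A#–…–F#–G–G#.
The walk passes from B into C once, so the octave number goes from 2 to 3.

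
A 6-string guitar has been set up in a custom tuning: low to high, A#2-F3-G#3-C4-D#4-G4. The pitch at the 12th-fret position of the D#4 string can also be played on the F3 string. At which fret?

D#4 at fret 12 is D#4 + 12 semitones = D#5.
The open F3 string is 10 semitones below the open D#4, so the same pitch on the F3 string lies at fret 12 + 10 = 22.

22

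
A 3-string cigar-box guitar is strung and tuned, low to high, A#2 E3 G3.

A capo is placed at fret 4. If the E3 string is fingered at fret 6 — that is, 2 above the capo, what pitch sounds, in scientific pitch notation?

The capo raises the open E3 by 4 semitones to G#3; fretting 2 more gives E3 + 4 + 2 = E3 + 6 semitones = A#3.

A#3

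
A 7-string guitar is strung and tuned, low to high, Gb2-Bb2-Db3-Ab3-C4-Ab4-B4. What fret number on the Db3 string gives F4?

F4 is 16 semitones above the open Db3 (Db–D–Eb–E–…–Eb–E–F), so it sits at fret 16.

16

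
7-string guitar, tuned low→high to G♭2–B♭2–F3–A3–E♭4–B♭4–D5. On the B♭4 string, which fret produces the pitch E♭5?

E♭5 is 5 semitones above the open B♭4 (Bb–B–C–Db–D–Eb), so it sits at fret 5.

5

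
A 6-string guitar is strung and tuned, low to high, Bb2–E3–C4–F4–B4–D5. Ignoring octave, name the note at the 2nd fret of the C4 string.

D

The open C4 string plus 2 semitones: C–Db–D.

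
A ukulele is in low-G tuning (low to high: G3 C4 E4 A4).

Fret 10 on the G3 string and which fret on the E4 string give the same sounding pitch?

1

Fret 10 on G3 is MIDI 55 + 10 = 65 (F4). On the E4 string (open MIDI 64), that pitch is 65 − 64 = fret 1.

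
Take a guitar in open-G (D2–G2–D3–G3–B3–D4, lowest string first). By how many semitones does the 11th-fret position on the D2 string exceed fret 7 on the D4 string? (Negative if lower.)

-20 semitones

D2 at fret 11 → C#3 (MIDI 49); D4 at fret 7 → A4 (MIDI 69).
49 − 69 = -20, so the two pitches are 20 semitones apart.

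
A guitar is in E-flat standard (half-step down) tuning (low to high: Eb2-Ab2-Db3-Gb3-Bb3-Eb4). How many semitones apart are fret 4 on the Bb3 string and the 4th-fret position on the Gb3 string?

4 semitones

Bb3 at fret 4 → D4 (MIDI 62); Gb3 at fret 4 → Bb3 (MIDI 58).
62 − 58 = 4, so the two pitches are 4 semitones apart, with D4 the higher.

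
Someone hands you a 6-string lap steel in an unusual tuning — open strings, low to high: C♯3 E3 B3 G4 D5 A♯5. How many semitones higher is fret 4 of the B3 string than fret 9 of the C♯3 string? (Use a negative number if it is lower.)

5 semitones

B3 at fret 4 → D♯4 (MIDI 63); C♯3 at fret 9 → A♯3 (MIDI 58).
63 − 58 = 5, so the two pitches are 5 semitones apart.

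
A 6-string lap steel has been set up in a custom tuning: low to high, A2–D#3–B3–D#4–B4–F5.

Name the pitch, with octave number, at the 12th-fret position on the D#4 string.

D#5

D#4 is MIDI 63. Adding 12 gives 75, which is D#5.
(Equivalently spelled Eb5.)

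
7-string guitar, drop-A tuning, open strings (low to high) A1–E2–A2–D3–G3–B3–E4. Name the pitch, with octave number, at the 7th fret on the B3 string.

B3 is MIDI 59. Adding 7 gives 66, which is F#4.
(Equivalently spelled Gb4.)

F#4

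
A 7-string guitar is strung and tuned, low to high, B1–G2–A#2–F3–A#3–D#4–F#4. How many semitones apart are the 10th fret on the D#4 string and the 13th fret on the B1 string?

D#4 at fret 10 → C#5 (MIDI 73); B1 at fret 13 → C3 (MIDI 48).
73 − 48 = 25, so the two pitches are 25 semitones apart, with C#5 the higher.

25 semitones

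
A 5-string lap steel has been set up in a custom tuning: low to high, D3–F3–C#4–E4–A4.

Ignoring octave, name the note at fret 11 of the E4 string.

D#

E4 is MIDI 64. Adding 11 gives 75; 75 mod 12 = 3, i.e. D#.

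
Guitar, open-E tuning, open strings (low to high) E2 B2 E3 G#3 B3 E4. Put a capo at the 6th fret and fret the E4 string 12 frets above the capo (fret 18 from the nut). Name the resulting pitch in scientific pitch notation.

A#5

The capo raises the open E4 by 6 semitones to A#4; fretting 12 more gives E4 + 6 + 12 = E4 + 18 semitones = A#5.
(Also written Bb.)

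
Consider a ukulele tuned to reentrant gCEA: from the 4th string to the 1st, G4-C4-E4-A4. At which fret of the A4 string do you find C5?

C5 is 3 semitones above the open A4 (A–A#–B–C), so it sits at fret 3.

3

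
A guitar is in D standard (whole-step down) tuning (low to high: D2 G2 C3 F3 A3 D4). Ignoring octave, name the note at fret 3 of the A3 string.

The open A3 string plus 3 semitones: A–A#–B–C.

C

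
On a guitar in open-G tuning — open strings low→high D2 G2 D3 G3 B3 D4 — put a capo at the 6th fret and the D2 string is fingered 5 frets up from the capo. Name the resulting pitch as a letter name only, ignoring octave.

The capo raises the open D2 by 6 semitones to G♯2; fretting 5 more gives D2 + 6 + 5 = D2 + 11 semitones, landing on C♯.

C♯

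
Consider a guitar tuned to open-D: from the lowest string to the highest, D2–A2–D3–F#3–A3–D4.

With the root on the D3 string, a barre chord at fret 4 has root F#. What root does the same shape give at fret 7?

A

Moving from fret 4 to fret 7 shifts the root by 3 semitones.
F# up 3 semitones is A.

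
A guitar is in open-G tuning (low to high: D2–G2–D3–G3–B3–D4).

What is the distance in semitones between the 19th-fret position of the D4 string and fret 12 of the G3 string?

14 semitones

D4 at fret 19 → A5 (MIDI 81); G3 at fret 12 → G4 (MIDI 67).
81 − 67 = 14, so the two pitches are 14 semitones apart, with A5 the higher.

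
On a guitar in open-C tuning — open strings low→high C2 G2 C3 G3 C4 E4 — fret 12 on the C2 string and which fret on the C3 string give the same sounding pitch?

0

C2 at fret 12 is C2 + 12 semitones = C3.
The open C3 string is 12 semitones above the open C2, so the same pitch on the C3 string lies at fret 12 − 12 = 0.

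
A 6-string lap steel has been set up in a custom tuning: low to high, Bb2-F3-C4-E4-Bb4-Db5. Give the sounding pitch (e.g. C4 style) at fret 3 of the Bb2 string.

Db3

Each fret is one semitone, so Bb2 + 3 = Db3.
(Equivalently spelled C#3.)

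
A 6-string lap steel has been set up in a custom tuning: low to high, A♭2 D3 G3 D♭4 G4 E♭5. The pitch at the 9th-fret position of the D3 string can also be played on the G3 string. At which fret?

D3 at fret 9 is D3 + 9 semitones = B3.
The open G3 string is 5 semitones above the open D3, so the same pitch on the G3 string lies at fret 9 − 5 = 4.

4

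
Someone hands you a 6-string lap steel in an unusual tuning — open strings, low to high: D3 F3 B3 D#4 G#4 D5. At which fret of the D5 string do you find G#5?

6

G#5 is 6 semitones above the open D5 (D–D#–E–F–F#–G–G#), so it sits at fret 6.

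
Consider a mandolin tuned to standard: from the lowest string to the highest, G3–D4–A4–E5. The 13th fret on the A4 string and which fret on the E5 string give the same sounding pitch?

A4 at fret 13 is A4 + 13 semitones = A#5.
The open E5 string is 7 semitones above the open A4, so the same pitch on the E5 string lies at fret 13 − 7 = 6.

6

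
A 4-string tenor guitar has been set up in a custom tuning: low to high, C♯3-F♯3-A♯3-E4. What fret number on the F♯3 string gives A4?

15

A4 is 15 semitones above the open F♯3 (F#–G–G#–A–…–G–G#–A), so it sits at fret 15.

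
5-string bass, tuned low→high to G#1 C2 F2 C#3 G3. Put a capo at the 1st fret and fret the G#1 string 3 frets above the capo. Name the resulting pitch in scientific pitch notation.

The capo raises the open G#1 by 1 semitone to A1; fretting 3 more gives G#1 + 1 + 3 = G#1 + 4 semitones = C2.

C2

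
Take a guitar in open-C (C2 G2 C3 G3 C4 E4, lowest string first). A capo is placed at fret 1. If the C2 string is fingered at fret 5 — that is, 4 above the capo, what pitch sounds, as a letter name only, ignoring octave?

The capo raises the open C2 by 1 semitone to C#2; fretting 4 more gives C2 + 1 + 4 = C2 + 5 semitones, landing on F.

F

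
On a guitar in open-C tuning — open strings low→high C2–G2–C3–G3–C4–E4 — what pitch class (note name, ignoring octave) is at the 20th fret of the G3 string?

D#

G3 is MIDI 55. Adding 20 gives 75; 75 mod 12 = 3, i.e. D#.
(Equivalently spelled Eb.)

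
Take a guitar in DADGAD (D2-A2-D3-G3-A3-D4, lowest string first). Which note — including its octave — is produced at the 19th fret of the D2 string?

A3

Each fret is one semitone, so D2 + 19 = A3.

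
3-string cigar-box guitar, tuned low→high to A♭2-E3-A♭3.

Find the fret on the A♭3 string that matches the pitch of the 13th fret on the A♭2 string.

1

A♭2 at fret 13 is A♭2 + 13 semitones = A3.
The open A♭3 string is 12 semitones above the open A♭2, so the same pitch on the A♭3 string lies at fret 13 − 12 = 1.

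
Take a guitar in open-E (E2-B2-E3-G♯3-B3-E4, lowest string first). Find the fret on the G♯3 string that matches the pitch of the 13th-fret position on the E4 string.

E4 at fret 13 is E4 + 13 semitones = F5.
The open G♯3 string is 8 semitones below the open E4, so the same pitch on the G♯3 string lies at fret 13 + 8 = 21.

21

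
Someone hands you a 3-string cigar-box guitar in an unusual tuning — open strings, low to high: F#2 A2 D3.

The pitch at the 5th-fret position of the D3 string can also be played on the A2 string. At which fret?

Fret 5 on D3 is MIDI 50 + 5 = 55 (G3). On the A2 string (open MIDI 45), that pitch is 55 − 45 = fret 10.

10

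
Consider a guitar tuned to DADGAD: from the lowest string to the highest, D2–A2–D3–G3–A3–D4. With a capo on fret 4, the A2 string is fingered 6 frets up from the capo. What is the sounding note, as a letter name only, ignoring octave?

The capo raises the open A2 by 4 semitones to C♯3; fretting 6 more gives A2 + 4 + 6 = A2 + 10 semitones, landing on G.

G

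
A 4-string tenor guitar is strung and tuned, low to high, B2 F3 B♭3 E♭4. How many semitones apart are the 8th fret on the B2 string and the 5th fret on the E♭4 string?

13 semitones

B2 at fret 8 → G3 (MIDI 55); E♭4 at fret 5 → A♭4 (MIDI 68).
55 − 68 = -13, so the two pitches are 13 semitones apart, with A♭4 the higher.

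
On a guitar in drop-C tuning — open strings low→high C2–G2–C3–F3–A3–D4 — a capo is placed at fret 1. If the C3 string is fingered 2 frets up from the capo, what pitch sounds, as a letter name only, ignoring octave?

D#

The capo raises the open C3 by 1 semitone to C#3; fretting 2 more gives C3 + 1 + 2 = C3 + 3 semitones, landing on D#.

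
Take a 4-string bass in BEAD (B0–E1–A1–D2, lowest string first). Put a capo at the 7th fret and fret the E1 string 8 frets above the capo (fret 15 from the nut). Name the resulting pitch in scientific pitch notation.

G2

The capo raises the open E1 by 7 semitones to B1; fretting 8 more gives E1 + 7 + 8 = E1 + 15 semitones = G2.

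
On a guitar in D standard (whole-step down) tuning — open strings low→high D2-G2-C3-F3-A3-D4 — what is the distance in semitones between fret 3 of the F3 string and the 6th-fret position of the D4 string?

F3 at fret 3 → G♯3 (MIDI 56); D4 at fret 6 → G♯4 (MIDI 68).
56 − 68 = -12, so the two pitches are 12 semitones apart, with G♯4 the higher.

12 semitones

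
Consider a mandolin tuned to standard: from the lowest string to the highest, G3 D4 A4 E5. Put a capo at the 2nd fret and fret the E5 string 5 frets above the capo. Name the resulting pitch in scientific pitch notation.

B5

The capo raises the open E5 by 2 semitones to F#5; fretting 5 more gives E5 + 2 + 5 = E5 + 7 semitones = B5.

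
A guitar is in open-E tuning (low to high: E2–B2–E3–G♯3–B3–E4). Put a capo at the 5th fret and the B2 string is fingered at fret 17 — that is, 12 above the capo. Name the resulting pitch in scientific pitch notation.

E4

The capo raises the open B2 by 5 semitones to E3; fretting 12 more gives B2 + 5 + 12 = B2 + 17 semitones = E4.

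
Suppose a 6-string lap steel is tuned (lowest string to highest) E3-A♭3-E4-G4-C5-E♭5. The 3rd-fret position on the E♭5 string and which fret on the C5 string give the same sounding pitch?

6

E♭5 at fret 3 is E♭5 + 3 semitones = G♭5.
The open C5 string is 3 semitones below the open E♭5, so the same pitch on the C5 string lies at fret 3 + 3 = 6.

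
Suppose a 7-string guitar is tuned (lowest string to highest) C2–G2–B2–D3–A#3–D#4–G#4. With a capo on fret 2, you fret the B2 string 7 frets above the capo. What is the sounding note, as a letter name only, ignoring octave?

The capo raises the open B2 by 2 semitones to C#3; fretting 7 more gives B2 + 2 + 7 = B2 + 9 semitones, landing on G#.
(Also written Ab.)

G#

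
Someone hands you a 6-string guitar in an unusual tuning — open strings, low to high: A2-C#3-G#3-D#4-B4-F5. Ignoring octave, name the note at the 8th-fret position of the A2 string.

F

Each fret is one semitone, so A2 + 8 = F.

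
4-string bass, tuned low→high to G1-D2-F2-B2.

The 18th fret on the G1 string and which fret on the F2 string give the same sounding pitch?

Fret 18 on G1 is MIDI 31 + 18 = 49 (C♯3). On the F2 string (open MIDI 41), that pitch is 49 − 41 = fret 8.

8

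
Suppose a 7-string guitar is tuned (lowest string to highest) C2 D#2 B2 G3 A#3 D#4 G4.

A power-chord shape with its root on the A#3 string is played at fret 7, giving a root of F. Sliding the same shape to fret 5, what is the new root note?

D#

Moving from fret 7 to fret 5 shifts the root by -2 semitones.
F down 2 semitones is D#.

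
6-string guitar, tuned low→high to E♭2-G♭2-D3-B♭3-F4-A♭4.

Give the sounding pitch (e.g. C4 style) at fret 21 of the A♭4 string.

A♭4 is MIDI 68. Adding 21 gives 89, which is F6.

F6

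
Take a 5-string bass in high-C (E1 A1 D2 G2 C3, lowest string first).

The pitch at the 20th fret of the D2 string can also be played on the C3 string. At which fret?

10

Fret 20 on D2 is MIDI 38 + 20 = 58 (A♯3). On the C3 string (open MIDI 48), that pitch is 58 − 48 = fret 10.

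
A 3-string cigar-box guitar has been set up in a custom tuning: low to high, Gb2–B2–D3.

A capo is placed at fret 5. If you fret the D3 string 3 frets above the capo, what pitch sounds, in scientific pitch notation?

Bb3

The capo raises the open D3 by 5 semitones to G3; fretting 3 more gives D3 + 5 + 3 = D3 + 8 semitones = Bb3.
(Also written A#.)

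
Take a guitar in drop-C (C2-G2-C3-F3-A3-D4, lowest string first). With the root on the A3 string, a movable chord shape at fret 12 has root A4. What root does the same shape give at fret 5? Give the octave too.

Moving from fret 12 to fret 5 shifts the root by -7 semitones.
A4 down 7 semitones is D4.

D4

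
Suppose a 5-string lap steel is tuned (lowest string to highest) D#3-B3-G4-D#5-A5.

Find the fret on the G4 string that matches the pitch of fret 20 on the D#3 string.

D#3 at fret 20 is D#3 + 20 semitones = B4.
The open G4 string is 16 semitones above the open D#3, so the same pitch on the G4 string lies at fret 20 − 16 = 4.

4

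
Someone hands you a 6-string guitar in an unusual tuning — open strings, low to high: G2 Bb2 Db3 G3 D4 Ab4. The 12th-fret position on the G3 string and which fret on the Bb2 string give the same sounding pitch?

Fret 12 on G3 is MIDI 55 + 12 = 67 (G4). On the Bb2 string (open MIDI 46), that pitch is 67 − 46 = fret 21.

21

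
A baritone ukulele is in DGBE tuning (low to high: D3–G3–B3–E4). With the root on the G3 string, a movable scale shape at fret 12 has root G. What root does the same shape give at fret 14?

Moving from fret 12 to fret 14 shifts the root by 2 semitones.
G up 2 semitones is A.

A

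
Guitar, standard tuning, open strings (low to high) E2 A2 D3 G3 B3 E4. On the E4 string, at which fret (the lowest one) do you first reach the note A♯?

From E4, count semitones up the chromatic scale until reaching A♯: E–F–F#–G–G#–A–A# — 6 steps.

6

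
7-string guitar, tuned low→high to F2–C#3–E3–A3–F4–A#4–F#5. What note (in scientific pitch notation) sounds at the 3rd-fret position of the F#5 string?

A5

The open F#5 string plus 3 semitones: F#–G–G#–A.
No B→C boundary is crossed, so the octave stays at 5.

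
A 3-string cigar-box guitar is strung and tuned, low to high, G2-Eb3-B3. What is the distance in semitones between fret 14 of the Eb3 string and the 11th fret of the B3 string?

Eb3 at fret 14 → F4 (MIDI 65); B3 at fret 11 → Bb4 (MIDI 70).
65 − 70 = -5, so the two pitches are 5 semitones apart, with Bb4 the higher.

5 semitones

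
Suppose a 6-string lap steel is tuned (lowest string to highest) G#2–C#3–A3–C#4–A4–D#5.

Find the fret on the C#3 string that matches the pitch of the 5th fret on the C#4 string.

C#4 at fret 5 is C#4 + 5 semitones = F#4.
The open C#3 string is 12 semitones below the open C#4, so the same pitch on the C#3 string lies at fret 5 + 12 = 17.

17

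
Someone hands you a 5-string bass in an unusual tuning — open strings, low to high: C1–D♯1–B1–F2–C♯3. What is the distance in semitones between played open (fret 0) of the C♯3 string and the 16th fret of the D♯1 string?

6 semitones

C♯3 at fret 0 → C♯3 (MIDI 49); D♯1 at fret 16 → G2 (MIDI 43).
49 − 43 = 6, so the two pitches are 6 semitones apart, with C♯3 the higher.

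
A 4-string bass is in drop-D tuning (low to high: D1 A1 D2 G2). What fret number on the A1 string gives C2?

3

C2 is 3 semitones above the open A1 (A–A#–B–C), so it sits at fret 3.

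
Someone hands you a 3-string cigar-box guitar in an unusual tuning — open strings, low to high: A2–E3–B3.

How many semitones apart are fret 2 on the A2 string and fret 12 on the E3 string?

A2 at fret 2 → B2 (MIDI 47); E3 at fret 12 → E4 (MIDI 64).
47 − 64 = -17, so the two pitches are 17 semitones apart, with E4 the higher.

17 semitones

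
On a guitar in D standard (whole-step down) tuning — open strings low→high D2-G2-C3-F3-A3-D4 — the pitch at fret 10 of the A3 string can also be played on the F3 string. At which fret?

14

A3 at fret 10 is A3 + 10 semitones = G4.
The open F3 string is 4 semitones below the open A3, so the same pitch on the F3 string lies at fret 10 + 4 = 14.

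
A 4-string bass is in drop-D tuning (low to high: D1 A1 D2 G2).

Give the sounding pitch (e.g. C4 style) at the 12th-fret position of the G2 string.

G3

G2 is MIDI 43. Adding 12 gives 55, which is G3.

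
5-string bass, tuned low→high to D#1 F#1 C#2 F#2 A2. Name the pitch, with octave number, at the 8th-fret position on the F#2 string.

Each fret is one semitone, so F#2 + 8 = D3.

D3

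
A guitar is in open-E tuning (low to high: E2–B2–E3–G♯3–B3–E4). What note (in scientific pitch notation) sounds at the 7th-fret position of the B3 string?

The open B3 string plus 7 semitones: B–C–C#–D–D#–E–F–F#.
The walk passes from B into C once, so the octave number goes from 3 to 4.

F♯4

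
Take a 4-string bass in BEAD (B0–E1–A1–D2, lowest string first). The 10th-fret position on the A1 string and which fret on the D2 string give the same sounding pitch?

5

A1 at fret 10 is A1 + 10 semitones = G2.
The open D2 string is 5 semitones above the open A1, so the same pitch on the D2 string lies at fret 10 − 5 = 5.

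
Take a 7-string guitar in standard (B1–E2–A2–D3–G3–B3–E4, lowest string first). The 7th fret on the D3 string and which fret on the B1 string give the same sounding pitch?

22

Fret 7 on D3 is MIDI 50 + 7 = 57 (A3). On the B1 string (open MIDI 35), that pitch is 57 − 35 = fret 22.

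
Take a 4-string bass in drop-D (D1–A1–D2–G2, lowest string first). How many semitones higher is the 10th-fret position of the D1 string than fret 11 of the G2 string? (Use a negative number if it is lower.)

D1 at fret 10 → C2 (MIDI 36); G2 at fret 11 → F♯3 (MIDI 54).
36 − 54 = -18, so the two pitches are 18 semitones apart.

-18 semitones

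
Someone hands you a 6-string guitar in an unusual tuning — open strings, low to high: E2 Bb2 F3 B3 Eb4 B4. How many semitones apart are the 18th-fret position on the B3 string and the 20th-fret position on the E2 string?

17 semitones

B3 at fret 18 → F5 (MIDI 77); E2 at fret 20 → C4 (MIDI 60).
77 − 60 = 17, so the two pitches are 17 semitones apart, with F5 the higher.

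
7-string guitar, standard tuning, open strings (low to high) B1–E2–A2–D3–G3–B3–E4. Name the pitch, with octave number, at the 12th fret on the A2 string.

A3

A2 is MIDI 45. Adding 12 gives 57, which is A3.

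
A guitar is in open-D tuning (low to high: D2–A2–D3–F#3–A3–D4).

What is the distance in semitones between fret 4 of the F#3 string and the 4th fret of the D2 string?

F#3 at fret 4 → A#3 (MIDI 58); D2 at fret 4 → F#2 (MIDI 42).
58 − 42 = 16, so the two pitches are 16 semitones apart, with A#3 the higher.

16 semitones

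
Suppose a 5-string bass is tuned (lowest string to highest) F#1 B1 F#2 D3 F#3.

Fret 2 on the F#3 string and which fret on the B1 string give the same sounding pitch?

Fret 2 on F#3 is MIDI 54 + 2 = 56 (G#3). On the B1 string (open MIDI 35), that pitch is 56 − 35 = fret 21.

21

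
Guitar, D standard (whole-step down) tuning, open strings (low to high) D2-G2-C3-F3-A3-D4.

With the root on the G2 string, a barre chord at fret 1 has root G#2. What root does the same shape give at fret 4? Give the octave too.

Moving from fret 1 to fret 4 shifts the root by 3 semitones.
G#2 up 3 semitones is B2.

B2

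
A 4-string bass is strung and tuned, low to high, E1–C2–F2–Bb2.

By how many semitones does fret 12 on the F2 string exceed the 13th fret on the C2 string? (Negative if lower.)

F2 at fret 12 → F3 (MIDI 53); C2 at fret 13 → Db3 (MIDI 49).
53 − 49 = 4, so the two pitches are 4 semitones apart.

4 semitones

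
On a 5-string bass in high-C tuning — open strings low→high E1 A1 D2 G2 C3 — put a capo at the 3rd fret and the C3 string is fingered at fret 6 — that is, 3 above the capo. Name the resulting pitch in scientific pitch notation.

F#3

The capo raises the open C3 by 3 semitones to D#3; fretting 3 more gives C3 + 3 + 3 = C3 + 6 semitones = F#3.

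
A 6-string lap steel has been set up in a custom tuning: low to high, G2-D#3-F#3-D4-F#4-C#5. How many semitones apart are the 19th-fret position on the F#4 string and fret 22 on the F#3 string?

F#4 at fret 19 → C#6 (MIDI 85); F#3 at fret 22 → E5 (MIDI 76).
85 − 76 = 9, so the two pitches are 9 semitones apart, with C#6 the higher.

9 semitones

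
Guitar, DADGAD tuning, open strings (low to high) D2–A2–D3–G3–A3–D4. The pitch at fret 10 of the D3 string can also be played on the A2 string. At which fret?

15

D3 at fret 10 is D3 + 10 semitones = C4.
The open A2 string is 5 semitones below the open D3, so the same pitch on the A2 string lies at fret 10 + 5 = 15.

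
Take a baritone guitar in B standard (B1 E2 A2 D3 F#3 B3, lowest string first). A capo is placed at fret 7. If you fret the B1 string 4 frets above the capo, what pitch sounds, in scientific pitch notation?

A#2

The capo raises the open B1 by 7 semitones to F#2; fretting 4 more gives B1 + 7 + 4 = B1 + 11 semitones = A#2.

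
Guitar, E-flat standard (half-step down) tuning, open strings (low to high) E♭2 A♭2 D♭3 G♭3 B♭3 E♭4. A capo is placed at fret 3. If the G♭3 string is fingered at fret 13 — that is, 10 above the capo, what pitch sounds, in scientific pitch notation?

G4

The capo raises the open G♭3 by 3 semitones to A3; fretting 10 more gives G♭3 + 3 + 10 = G♭3 + 13 semitones = G4.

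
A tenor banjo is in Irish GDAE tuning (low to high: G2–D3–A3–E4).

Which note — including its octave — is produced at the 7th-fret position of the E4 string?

B4

The open E4 string plus 7 semitones: E–F–F#–G–G#–A–A#–B.
No B→C boundary is crossed, so the octave stays at 4.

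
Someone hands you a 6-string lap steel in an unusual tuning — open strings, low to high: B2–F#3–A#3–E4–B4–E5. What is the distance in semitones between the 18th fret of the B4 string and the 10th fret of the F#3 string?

25 semitones

B4 at fret 18 → F6 (MIDI 89); F#3 at fret 10 → E4 (MIDI 64).
89 − 64 = 25, so the two pitches are 25 semitones apart, with F6 the higher.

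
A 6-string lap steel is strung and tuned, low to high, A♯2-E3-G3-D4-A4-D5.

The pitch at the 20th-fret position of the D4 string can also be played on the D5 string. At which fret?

D4 at fret 20 is D4 + 20 semitones = A♯5.
The open D5 string is 12 semitones above the open D4, so the same pitch on the D5 string lies at fret 20 − 12 = 8.

8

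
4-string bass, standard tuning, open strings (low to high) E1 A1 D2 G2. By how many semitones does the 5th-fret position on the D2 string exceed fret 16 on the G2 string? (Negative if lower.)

D2 at fret 5 → G2 (MIDI 43); G2 at fret 16 → B3 (MIDI 59).
43 − 59 = -16, so the two pitches are 16 semitones apart.

-16 semitones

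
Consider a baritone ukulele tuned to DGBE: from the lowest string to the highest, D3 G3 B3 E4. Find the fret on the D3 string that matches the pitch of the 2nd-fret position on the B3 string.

B3 at fret 2 is B3 + 2 semitones = C#4.
The open D3 string is 9 semitones below the open B3, so the same pitch on the D3 string lies at fret 2 + 9 = 11.

11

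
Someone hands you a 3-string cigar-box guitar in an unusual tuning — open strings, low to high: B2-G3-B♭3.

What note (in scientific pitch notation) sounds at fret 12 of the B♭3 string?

B♭4

The open B♭3 string plus 12 semitones: Bb–B–C–Db–…–Ab–A–Bb.
The walk passes from B into C once, so the octave number goes from 3 to 4.
(Equivalently spelled A♯4.)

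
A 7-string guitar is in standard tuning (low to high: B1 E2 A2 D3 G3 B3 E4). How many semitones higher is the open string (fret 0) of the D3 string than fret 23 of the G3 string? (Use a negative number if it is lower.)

D3 at fret 0 → D3 (MIDI 50); G3 at fret 23 → F#5 (MIDI 78).
50 − 78 = -28, so the two pitches are 28 semitones apart.

-28 semitones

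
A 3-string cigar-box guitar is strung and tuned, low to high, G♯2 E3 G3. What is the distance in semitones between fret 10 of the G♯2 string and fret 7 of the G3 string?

G♯2 at fret 10 → F♯3 (MIDI 54); G3 at fret 7 → D4 (MIDI 62).
54 − 62 = -8, so the two pitches are 8 semitones apart, with D4 the higher.

8 semitones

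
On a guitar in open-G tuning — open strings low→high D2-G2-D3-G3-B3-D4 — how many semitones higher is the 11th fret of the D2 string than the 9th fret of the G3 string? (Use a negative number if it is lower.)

-15 semitones

D2 at fret 11 → C#3 (MIDI 49); G3 at fret 9 → E4 (MIDI 64).
49 − 64 = -15, so the two pitches are 15 semitones apart.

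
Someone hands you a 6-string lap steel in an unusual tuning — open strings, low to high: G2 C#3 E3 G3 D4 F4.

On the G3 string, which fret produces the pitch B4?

B4 is 16 semitones above the open G3 (G–G#–A–A#–…–A–A#–B), so it sits at fret 16.

16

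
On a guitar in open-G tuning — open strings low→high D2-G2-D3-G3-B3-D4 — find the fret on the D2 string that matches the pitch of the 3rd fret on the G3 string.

G3 at fret 3 is G3 + 3 semitones = A#3.
The open D2 string is 17 semitones below the open G3, so the same pitch on the D2 string lies at fret 3 + 17 = 20.

20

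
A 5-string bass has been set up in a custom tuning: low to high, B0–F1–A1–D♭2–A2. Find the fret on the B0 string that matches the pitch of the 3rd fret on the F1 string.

9

F1 at fret 3 is F1 + 3 semitones = A♭1.
The open B0 string is 6 semitones below the open F1, so the same pitch on the B0 string lies at fret 3 + 6 = 9.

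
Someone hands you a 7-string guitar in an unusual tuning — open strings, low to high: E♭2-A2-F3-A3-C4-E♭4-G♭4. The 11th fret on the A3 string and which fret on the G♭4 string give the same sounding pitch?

A3 at fret 11 is A3 + 11 semitones = A♭4.
The open G♭4 string is 9 semitones above the open A3, so the same pitch on the G♭4 string lies at fret 11 − 9 = 2.

2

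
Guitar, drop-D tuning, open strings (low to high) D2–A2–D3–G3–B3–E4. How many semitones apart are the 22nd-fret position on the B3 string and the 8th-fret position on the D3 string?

23 semitones

B3 at fret 22 → A5 (MIDI 81); D3 at fret 8 → A♯3 (MIDI 58).
81 − 58 = 23, so the two pitches are 23 semitones apart, with A5 the higher.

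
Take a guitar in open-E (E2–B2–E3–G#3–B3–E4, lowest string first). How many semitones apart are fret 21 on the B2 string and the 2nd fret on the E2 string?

26 semitones

B2 at fret 21 → G#4 (MIDI 68); E2 at fret 2 → F#2 (MIDI 42).
68 − 42 = 26, so the two pitches are 26 semitones apart, with G#4 the higher.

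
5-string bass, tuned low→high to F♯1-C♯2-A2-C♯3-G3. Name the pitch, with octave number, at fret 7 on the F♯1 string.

C♯2

F♯1 is MIDI 30. Adding 7 gives 37, which is C♯2.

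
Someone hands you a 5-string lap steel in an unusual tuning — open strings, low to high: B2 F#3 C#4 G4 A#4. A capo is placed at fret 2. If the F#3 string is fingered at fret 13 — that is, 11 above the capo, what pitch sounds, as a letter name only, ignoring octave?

G

The capo raises the open F#3 by 2 semitones to G#3; fretting 11 more gives F#3 + 2 + 11 = F#3 + 13 semitones, landing on G.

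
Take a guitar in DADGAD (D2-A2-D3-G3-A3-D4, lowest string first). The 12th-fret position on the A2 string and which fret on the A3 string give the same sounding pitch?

A2 at fret 12 is A2 + 12 semitones = A3.
The open A3 string is 12 semitones above the open A2, so the same pitch on the A3 string lies at fret 12 − 12 = 0.

0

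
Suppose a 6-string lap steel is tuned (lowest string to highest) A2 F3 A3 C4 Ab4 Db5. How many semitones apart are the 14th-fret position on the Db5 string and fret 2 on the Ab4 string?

Db5 at fret 14 → Eb6 (MIDI 87); Ab4 at fret 2 → Bb4 (MIDI 70).
87 − 70 = 17, so the two pitches are 17 semitones apart, with Eb6 the higher.

17 semitones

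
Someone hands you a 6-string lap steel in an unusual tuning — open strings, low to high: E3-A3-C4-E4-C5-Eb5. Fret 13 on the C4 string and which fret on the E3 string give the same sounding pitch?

C4 at fret 13 is C4 + 13 semitones = Db5.
The open E3 string is 8 semitones below the open C4, so the same pitch on the E3 string lies at fret 13 + 8 = 21.

21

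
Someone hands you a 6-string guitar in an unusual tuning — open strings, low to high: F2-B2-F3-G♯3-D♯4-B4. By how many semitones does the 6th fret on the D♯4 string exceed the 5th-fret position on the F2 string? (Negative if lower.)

D♯4 at fret 6 → A4 (MIDI 69); F2 at fret 5 → A♯2 (MIDI 46).
69 − 46 = 23, so the two pitches are 23 semitones apart.

23 semitones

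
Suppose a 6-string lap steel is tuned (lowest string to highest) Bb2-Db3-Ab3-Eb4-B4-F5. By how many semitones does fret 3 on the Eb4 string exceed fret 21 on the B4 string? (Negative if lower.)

-26 semitones

Eb4 at fret 3 → Gb4 (MIDI 66); B4 at fret 21 → Ab6 (MIDI 92).
66 − 92 = -26, so the two pitches are 26 semitones apart.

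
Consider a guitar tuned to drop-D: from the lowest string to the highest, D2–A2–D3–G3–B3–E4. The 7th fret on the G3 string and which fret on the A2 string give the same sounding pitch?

Fret 7 on G3 is MIDI 55 + 7 = 62 (D4). On the A2 string (open MIDI 45), that pitch is 62 − 45 = fret 17.

17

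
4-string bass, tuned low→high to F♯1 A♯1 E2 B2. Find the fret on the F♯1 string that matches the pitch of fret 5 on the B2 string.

22

B2 at fret 5 is B2 + 5 semitones = E3.
The open F♯1 string is 17 semitones below the open B2, so the same pitch on the F♯1 string lies at fret 5 + 17 = 22.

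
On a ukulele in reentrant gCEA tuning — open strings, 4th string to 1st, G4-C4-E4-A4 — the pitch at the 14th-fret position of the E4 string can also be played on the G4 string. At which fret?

Fret 14 on E4 is MIDI 64 + 14 = 78 (F#5). On the G4 string (open MIDI 67), that pitch is 78 − 67 = fret 11.

11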